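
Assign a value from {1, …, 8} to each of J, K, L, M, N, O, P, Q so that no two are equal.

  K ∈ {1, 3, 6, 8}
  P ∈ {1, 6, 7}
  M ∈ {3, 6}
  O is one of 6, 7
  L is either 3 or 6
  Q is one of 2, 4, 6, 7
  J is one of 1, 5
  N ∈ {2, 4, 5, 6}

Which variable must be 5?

The 8 variables draw from only 8 values {1, 2, 3, 4, 5, 6, 7, 8}, so each is used; only K can be 8, hence K = 8.
L and M between them cover only {3, 6} — a naked pair. Remove those values from N, O, P, Q.
O must be 7 (only option left). Strike 7 from P, Q.
P must be 1 (only option left). Eliminate 1 elsewhere: J.
So 5 goes to J.

J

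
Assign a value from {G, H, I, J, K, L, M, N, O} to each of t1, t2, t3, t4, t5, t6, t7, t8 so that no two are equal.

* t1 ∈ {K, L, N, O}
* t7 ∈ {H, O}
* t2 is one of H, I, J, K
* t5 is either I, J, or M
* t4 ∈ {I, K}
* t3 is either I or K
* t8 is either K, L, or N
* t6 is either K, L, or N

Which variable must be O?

t1

Among the 8 variables, M fits only t5 (and all 8 values in {H, I, J, K, L, M, N, O} must be used), so t5 = M.
Among the 7 still-open variables, J fits only t2 (and all 7 values in {H, I, J, K, L, N, O} must be used), so t2 = J.
The 6 still-open variables together cover exactly {H, I, K, L, N, O} — 6 values for 6 variables — and H appears only in t7's list, so t7 = H.
The 5 still-open variables draw from only 5 values {I, K, L, N, O}, so each is used; only t1 can be O, hence t1 = O.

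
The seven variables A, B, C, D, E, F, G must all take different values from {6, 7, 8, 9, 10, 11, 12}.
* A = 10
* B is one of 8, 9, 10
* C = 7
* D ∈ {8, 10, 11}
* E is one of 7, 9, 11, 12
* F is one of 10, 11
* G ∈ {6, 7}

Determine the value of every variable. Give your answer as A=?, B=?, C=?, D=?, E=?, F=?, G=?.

A has just one choice, so A = 10. Eliminate 10 elsewhere: B, D, F.
C has just one choice, so C = 7. Strike 7 from E, G.
That leaves F = 11. Remove 11 from D, E.
G must be 6 (only option left).
D must be 8 (only option left). So B can't be 8.
B must be 9 (only option left). Eliminate 9 elsewhere: E.
E's domain is down to {12}, so E = 12.

A=10, B=9, C=7, D=8, E=12, F=11, G=6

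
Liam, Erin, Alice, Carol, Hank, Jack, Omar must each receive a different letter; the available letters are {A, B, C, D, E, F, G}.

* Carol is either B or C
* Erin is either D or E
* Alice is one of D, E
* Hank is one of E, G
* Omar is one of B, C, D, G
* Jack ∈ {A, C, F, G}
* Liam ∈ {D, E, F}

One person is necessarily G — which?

Hank

The 7 variables together cover exactly {A, B, C, D, E, F, G} — 7 values for 7 variables — and A appears only in Jack's list, so Jack = A.
Among the 6 still-open variables, F fits only Liam (and all 6 values in {B, C, D, E, F, G} must be used), so Liam = F.
The 2 variables Erin and Alice are confined to {D, E}, which locks those values in; drop them from Hank, Omar.
So G goes to Hank.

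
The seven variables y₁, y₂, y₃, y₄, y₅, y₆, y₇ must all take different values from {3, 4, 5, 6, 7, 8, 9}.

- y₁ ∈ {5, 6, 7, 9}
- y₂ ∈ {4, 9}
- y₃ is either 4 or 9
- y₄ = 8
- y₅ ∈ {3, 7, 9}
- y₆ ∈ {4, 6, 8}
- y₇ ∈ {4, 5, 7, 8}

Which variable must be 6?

y₆

y₄'s domain is down to {8}, so y₄ = 8. Eliminate 8 elsewhere: y₆, y₇.
The 6 still-open variables together cover exactly {3, 4, 5, 6, 7, 9} — 6 values for 6 variables — and 3 appears only in y₅'s list, so y₅ = 3.
y₂ and y₃ between them cover only {4, 9} — a naked pair. Remove those values from y₁, y₆, y₇.
So 6 goes to y₆.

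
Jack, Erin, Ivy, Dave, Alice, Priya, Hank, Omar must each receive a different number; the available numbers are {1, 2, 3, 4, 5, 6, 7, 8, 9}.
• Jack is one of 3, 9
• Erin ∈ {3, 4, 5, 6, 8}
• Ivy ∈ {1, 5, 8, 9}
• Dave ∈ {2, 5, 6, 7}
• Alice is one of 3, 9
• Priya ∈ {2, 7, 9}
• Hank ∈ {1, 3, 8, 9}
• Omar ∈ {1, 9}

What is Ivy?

5

Jack and Alice share exactly the 2 values {3, 9}; by pigeonhole those values go to them, so strike 3, 9 from Erin, Ivy, Priya, Hank, Omar.
Omar's domain is down to {1}, so Omar = 1. So Ivy, Hank can't be 1.
Hank must be 8 (only option left). Eliminate 8 elsewhere: Erin, Ivy.
So Ivy = 5.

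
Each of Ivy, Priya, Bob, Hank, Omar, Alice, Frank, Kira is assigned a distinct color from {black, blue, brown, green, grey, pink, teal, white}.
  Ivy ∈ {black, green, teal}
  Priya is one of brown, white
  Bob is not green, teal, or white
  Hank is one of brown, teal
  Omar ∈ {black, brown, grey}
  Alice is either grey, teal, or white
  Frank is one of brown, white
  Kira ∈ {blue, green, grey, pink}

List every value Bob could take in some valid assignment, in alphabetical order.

The 2 variables Priya and Frank are confined to {brown, white}, which locks those values in; drop them from Bob, Hank, Omar, Alice.
Hank's domain is down to {teal}, so Hank = teal. Eliminate teal elsewhere: Ivy, Alice.
Alice must be grey (only option left). Remove grey from Bob, Omar, Kira.
Omar must be black (only option left). Remove black from Ivy, Bob.
Ivy's domain is down to {green}, so Ivy = green. So Kira can't be green.
No further eliminations apply; Bob can still be any of blue, pink.

blue, pink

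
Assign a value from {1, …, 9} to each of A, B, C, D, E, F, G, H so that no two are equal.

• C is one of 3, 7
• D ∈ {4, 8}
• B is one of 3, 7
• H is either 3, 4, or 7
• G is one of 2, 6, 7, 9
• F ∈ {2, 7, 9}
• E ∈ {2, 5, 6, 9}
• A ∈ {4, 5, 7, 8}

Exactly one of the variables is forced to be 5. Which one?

The 2 variables B and C are confined to {3, 7}, which locks those values in; drop them from A, F, G, H.
That leaves H = 4. So A, D can't be 4.
D must be 8 (only option left). Strike 8 from A.
So 5 goes to A.

A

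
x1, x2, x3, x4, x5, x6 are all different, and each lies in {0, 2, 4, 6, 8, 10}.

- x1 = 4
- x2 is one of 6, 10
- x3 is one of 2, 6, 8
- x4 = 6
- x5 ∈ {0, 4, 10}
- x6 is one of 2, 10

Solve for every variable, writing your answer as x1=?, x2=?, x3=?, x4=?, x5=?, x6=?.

x1=4, x2=10, x3=8, x4=6, x5=0, x6=2

x1 has just one choice, so x1 = 4. Strike 4 from x5.
x4's domain is down to {6}, so x4 = 6. Remove 6 from x2, x3.
That leaves x2 = 10. Eliminate 10 elsewhere: x5, x6.
That leaves x5 = 0.
x6 must be 2 (only option left). Eliminate 2 elsewhere: x3.
x3's domain is down to {8}, so x3 = 8.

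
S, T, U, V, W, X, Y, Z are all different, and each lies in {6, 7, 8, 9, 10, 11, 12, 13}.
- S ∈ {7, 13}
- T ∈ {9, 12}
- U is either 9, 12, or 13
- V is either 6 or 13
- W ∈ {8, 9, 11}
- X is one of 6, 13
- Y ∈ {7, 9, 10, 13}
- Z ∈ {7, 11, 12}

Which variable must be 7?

S

The 8 variables together cover exactly {6, 7, 8, 9, 10, 11, 12, 13} — 8 values for 8 variables — and 8 appears only in W's list, so W = 8.
The 7 still-open variables together cover exactly {6, 7, 9, 10, 11, 12, 13} — 7 values for 7 variables — and 10 appears only in Y's list, so Y = 10.
Among the 6 still-open variables, 11 fits only Z (and all 6 values in {6, 7, 9, 11, 12, 13} must be used), so Z = 11.
The 5 still-open variables together cover exactly {6, 7, 9, 12, 13} — 5 values for 5 variables — and 7 appears only in S's list, so S = 7.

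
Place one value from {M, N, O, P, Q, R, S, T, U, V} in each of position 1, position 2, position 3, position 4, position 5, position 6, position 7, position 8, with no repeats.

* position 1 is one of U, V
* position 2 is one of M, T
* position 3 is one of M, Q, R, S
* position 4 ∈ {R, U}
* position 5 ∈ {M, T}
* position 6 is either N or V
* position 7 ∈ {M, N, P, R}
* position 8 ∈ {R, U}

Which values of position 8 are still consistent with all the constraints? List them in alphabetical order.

R, U

The 2 variables position 2 and position 5 are confined to {M, T}, which locks those values in; drop them from position 3, position 7.
The 2 variables position 4 and position 8 are confined to {R, U}, which locks those values in; drop them from position 1, position 3, position 7.
position 1's domain is down to {V}, so position 1 = V. So position 6 can't be V.
position 6 has just one choice, so position 6 = N. So position 7 can't be N.
That leaves position 7 = P.
No further eliminations apply; position 8 can still be any of R, U.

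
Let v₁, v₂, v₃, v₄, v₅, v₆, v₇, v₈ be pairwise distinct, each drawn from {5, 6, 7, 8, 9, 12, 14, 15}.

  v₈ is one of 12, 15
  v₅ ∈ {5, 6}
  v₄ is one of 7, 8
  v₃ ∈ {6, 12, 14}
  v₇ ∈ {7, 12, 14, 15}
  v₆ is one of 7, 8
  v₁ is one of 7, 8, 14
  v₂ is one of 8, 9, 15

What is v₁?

14

Among the 8 variables, 5 fits only v₅ (and all 8 values in {5, 6, 7, 8, 9, 12, 14, 15} must be used), so v₅ = 5.
Among the 7 still-open variables, 6 fits only v₃ (and all 7 values in {6, 7, 8, 9, 12, 14, 15} must be used), so v₃ = 6.
The 6 still-open variables together cover exactly {7, 8, 9, 12, 14, 15} — 6 values for 6 variables — and 9 appears only in v₂'s list, so v₂ = 9.
The 2 variables v₄ and v₆ are confined to {7, 8}, which locks those values in; drop them from v₁, v₇.
So v₁ = 14.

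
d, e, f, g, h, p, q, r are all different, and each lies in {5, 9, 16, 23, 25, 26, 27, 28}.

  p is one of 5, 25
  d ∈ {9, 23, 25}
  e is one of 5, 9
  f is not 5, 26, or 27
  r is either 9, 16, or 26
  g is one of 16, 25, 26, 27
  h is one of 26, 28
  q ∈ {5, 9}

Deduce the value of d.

The 8 variables together cover exactly {5, 9, 16, 23, 25, 26, 27, 28} — 8 values for 8 variables — and 27 appears only in g's list, so g = 27.
e and q between them cover only {5, 9} — a naked pair. Remove those values from d, f, p, r.
That leaves p = 25. Eliminate 25 elsewhere: d, f.
So d = 23.

23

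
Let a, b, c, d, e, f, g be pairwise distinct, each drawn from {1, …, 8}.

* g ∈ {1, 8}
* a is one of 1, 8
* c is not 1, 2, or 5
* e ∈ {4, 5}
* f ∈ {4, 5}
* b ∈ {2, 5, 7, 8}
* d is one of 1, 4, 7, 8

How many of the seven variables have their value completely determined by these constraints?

2

a and g between them cover only {1, 8} — a naked pair. Remove those values from b, c, d.
e and f share exactly the 2 values {4, 5}; by pigeonhole those values go to them, so strike 4, 5 from b, c, d.
That leaves d = 7. Remove 7 from b, c.
b has just one choice, so b = 2.
Determined: b=2, d=7. The other variables each still have more than one consistent value. That makes 2.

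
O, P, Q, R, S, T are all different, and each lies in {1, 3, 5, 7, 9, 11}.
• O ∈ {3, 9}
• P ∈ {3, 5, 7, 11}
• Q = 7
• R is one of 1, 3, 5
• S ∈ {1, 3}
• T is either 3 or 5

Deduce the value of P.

11

Q has just one choice, so Q = 7. Eliminate 7 elsewhere: P.
The 5 still-open variables draw from only 5 values {1, 3, 5, 9, 11}, so each is used; only O can be 9, hence O = 9.
The 4 still-open variables together cover exactly {1, 3, 5, 11} — 4 values for 4 variables — and 11 appears only in P's list, so P = 11.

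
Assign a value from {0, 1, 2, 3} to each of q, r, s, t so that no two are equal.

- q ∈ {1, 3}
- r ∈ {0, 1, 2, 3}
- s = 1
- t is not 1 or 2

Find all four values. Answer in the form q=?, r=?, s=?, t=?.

q=3, r=2, s=1, t=0

s's domain is down to {1}, so s = 1. Eliminate 1 elsewhere: q, r.
q's domain is down to {3}, so q = 3. So r, t can't be 3.
t has just one choice, so t = 0. Strike 0 from r.
r's domain is down to {2}, so r = 2.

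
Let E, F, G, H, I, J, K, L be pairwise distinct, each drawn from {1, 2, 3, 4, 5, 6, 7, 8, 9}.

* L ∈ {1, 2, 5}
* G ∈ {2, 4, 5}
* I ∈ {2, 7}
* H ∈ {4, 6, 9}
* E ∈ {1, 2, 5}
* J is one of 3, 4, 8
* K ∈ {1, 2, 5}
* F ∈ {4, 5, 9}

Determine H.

6

The 3 variables E, K, L are confined to {1, 2, 5}, which locks those values in; drop them from F, G, I.
G must be 4 (only option left). Strike 4 from F, H, J.
I's domain is down to {7}, so I = 7.
F has just one choice, so F = 9. Strike 9 from H.
So H = 6.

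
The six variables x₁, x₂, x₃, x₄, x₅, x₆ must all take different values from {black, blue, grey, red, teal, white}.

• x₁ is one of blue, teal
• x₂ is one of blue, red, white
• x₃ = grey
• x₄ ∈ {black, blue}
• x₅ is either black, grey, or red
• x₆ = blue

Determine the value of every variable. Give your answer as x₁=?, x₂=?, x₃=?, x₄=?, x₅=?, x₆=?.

x₃'s domain is down to {grey}, so x₃ = grey. Remove grey from x₅.
x₆'s domain is down to {blue}, so x₆ = blue. So x₁, x₂, x₄ can't be blue.
x₁ has just one choice, so x₁ = teal.
x₄ has just one choice, so x₄ = black. Eliminate black elsewhere: x₅.
x₅ must be red (only option left). Strike red from x₂.
x₂'s domain is down to {white}, so x₂ = white.

x₁=teal, x₂=white, x₃=grey, x₄=black, x₅=red, x₆=blue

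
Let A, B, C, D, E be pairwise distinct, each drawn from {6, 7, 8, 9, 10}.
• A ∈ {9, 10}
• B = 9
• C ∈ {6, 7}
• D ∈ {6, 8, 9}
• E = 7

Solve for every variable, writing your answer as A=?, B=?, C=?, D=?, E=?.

A=10, B=9, C=6, D=8, E=7

B has just one choice, so B = 9. Remove 9 from A, D.
E has just one choice, so E = 7. Strike 7 from C.
A must be 10 (only option left).
C's domain is down to {6}, so C = 6. Remove 6 from D.
That leaves D = 8.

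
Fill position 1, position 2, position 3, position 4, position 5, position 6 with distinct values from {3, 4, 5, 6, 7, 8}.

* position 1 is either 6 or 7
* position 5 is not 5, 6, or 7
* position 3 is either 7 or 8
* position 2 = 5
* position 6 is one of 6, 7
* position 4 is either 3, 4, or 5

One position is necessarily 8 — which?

position 2 must be 5 (only option left). Strike 5 from position 4.
position 1 and position 6 share exactly the 2 values {6, 7}; by pigeonhole those values go to them, so strike 6, 7 from position 3.
So 8 goes to position 3.

position 3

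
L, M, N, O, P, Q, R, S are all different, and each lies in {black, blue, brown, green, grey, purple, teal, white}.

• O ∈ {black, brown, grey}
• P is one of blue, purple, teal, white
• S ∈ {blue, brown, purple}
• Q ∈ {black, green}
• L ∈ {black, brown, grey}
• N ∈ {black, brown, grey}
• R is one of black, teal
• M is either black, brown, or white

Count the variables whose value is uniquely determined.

3

Among the 8 variables, green fits only Q (and all 8 values in {black, blue, brown, green, grey, purple, teal, white} must be used), so Q = green.
The 3 variables L, N, O are confined to {black, brown, grey}, which locks those values in; drop them from M, R, S.
M's domain is down to {white}, so M = white. So P can't be white.
R must be teal (only option left). Strike teal from P.
Determined: M=white, Q=green, R=teal. The other variables each still have more than one consistent value. That makes 3.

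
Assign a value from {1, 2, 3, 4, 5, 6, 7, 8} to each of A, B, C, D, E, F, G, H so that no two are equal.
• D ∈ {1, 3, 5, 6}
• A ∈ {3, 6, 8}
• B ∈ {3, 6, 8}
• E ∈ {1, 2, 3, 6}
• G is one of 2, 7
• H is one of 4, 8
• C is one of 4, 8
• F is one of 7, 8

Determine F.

7

The 8 variables together cover exactly {1, 2, 3, 4, 5, 6, 7, 8} — 8 values for 8 variables — and 5 appears only in D's list, so D = 5.
Among the 7 still-open variables, 1 fits only E (and all 7 values in {1, 2, 3, 4, 6, 7, 8} must be used), so E = 1.
Among the 6 still-open variables, 2 fits only G (and all 6 values in {2, 3, 4, 6, 7, 8} must be used), so G = 2.
The 5 still-open variables draw from only 5 values {3, 4, 6, 7, 8}, so each is used; only F can be 7, hence F = 7.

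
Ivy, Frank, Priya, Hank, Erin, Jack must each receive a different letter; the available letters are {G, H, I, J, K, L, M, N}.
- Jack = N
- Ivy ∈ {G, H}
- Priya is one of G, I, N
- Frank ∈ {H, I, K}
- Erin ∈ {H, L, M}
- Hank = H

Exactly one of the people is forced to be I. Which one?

Hank's domain is down to {H}, so Hank = H. Eliminate H elsewhere: Ivy, Frank, Erin.
Jack must be N (only option left). Strike N from Priya.
Ivy has just one choice, so Ivy = G. Eliminate G elsewhere: Priya.

Priya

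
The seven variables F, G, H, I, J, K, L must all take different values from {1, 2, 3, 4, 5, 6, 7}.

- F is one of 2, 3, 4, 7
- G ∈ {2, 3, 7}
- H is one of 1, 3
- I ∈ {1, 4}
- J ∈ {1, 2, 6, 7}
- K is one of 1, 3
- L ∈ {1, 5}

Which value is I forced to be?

4

The 7 variables draw from only 7 values {1, 2, 3, 4, 5, 6, 7}, so each is used; only L can be 5, hence L = 5.
The 6 still-open variables together cover exactly {1, 2, 3, 4, 6, 7} — 6 values for 6 variables — and 6 appears only in J's list, so J = 6.
H and K between them cover only {1, 3} — a naked pair. Remove those values from F, G, I.
So I = 4.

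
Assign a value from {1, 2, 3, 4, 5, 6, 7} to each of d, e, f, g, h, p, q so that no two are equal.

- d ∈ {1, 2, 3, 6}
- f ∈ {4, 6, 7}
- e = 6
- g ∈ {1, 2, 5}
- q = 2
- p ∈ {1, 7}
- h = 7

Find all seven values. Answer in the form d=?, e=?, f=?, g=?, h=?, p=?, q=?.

d=3, e=6, f=4, g=5, h=7, p=1, q=2

e must be 6 (only option left). Strike 6 from d, f.
h has just one choice, so h = 7. Strike 7 from f, p.
p must be 1 (only option left). So d, g can't be 1.
That leaves q = 2. Strike 2 from d, g.
d must be 3 (only option left).
f's domain is down to {4}, so f = 4.
That leaves g = 5.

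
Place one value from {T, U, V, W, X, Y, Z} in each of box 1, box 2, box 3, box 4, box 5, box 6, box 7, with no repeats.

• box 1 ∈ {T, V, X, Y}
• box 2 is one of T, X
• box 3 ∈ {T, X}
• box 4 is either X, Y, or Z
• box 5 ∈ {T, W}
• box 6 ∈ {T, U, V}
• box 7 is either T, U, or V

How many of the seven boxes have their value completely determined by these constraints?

Among the 7 variables, W fits only box 5 (and all 7 values in {T, U, V, W, X, Y, Z} must be used), so box 5 = W.
The 6 still-open variables draw from only 6 values {T, U, V, X, Y, Z}, so each is used; only box 4 can be Z, hence box 4 = Z.
The 5 still-open variables together cover exactly {T, U, V, X, Y} — 5 values for 5 variables — and Y appears only in box 1's list, so box 1 = Y.
box 2 and box 3 between them cover only {T, X} — a naked pair. Remove those values from box 6, box 7.
Determined: box 1=Y, box 4=Z, box 5=W. The other boxes each still have more than one consistent value. That makes 3.

3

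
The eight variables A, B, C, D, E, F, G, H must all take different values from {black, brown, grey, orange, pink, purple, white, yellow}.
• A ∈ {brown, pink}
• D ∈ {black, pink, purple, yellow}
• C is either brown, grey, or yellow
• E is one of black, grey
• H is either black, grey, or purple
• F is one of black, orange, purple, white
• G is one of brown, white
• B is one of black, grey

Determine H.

The 8 variables together cover exactly {black, brown, grey, orange, pink, purple, white, yellow} — 8 values for 8 variables — and orange appears only in F's list, so F = orange.
Among the 7 still-open variables, white fits only G (and all 7 values in {black, brown, grey, pink, purple, white, yellow} must be used), so G = white.
The 2 variables B and E are confined to {black, grey}, which locks those values in; drop them from C, D, H.
So H = purple.

purple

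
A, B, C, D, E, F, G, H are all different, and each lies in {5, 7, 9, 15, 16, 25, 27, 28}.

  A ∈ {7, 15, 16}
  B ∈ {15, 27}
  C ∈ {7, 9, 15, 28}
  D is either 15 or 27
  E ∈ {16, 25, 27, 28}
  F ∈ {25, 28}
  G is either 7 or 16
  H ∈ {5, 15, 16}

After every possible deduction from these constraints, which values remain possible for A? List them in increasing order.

Among the 8 variables, 5 fits only H (and all 8 values in {5, 7, 9, 15, 16, 25, 27, 28} must be used), so H = 5.
Among the 7 still-open variables, 9 fits only C (and all 7 values in {7, 9, 15, 16, 25, 27, 28} must be used), so C = 9.
B and D share exactly the 2 values {15, 27}; by pigeonhole those values go to them, so strike 15, 27 from A, E.
A and G share exactly the 2 values {7, 16}; by pigeonhole those values go to them, so strike 7, 16 from E.
No further eliminations apply; A can still be any of 7, 16.

7, 16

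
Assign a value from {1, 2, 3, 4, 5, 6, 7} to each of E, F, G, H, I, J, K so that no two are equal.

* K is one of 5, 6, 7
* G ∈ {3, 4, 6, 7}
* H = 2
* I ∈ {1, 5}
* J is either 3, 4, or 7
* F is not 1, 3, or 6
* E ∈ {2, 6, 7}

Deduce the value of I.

H has just one choice, so H = 2. Remove 2 from E, F.
Among the 6 still-open variables, 1 fits only I (and all 6 values in {1, 3, 4, 5, 6, 7} must be used), so I = 1.

1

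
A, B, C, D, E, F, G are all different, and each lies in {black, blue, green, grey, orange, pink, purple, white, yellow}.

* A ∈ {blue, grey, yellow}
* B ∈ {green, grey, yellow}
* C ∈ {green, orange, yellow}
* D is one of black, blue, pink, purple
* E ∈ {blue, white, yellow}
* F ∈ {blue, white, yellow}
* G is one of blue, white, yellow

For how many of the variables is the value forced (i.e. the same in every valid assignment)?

E, F, G between them cover only {blue, white, yellow} — a naked triple. Remove those values from A, B, C, D.
A must be grey (only option left). So B can't be grey.
B must be green (only option left). So C can't be green.
That leaves C = orange.
Determined: A=grey, B=green, C=orange. The other variables each still have more than one consistent value. That makes 3.

3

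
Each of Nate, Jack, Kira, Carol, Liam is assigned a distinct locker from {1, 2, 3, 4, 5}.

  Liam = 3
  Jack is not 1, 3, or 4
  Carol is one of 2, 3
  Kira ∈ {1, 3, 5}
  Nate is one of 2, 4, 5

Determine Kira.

1

Liam's domain is down to {3}, so Liam = 3. So Kira, Carol can't be 3.
Carol's domain is down to {2}, so Carol = 2. Eliminate 2 elsewhere: Nate, Jack.
Jack's domain is down to {5}, so Jack = 5. Strike 5 from Nate, Kira.
So Kira = 1.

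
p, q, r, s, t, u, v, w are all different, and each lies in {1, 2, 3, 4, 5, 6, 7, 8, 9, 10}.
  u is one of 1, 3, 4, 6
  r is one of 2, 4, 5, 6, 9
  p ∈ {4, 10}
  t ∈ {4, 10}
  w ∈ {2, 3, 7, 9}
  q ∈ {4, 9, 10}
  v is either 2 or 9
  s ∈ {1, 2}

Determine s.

1

p and t share exactly the 2 values {4, 10}; by pigeonhole those values go to them, so strike 4, 10 from q, r, u.
q must be 9 (only option left). So r, v, w can't be 9.
v has just one choice, so v = 2. Eliminate 2 elsewhere: r, s, w.
So s = 1.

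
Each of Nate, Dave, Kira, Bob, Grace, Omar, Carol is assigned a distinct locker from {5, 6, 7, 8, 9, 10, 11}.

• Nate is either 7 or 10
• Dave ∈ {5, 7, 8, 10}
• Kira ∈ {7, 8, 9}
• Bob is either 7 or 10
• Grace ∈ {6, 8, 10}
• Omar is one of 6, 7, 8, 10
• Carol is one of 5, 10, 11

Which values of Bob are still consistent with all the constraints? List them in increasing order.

The 7 variables draw from only 7 values {5, 6, 7, 8, 9, 10, 11}, so each is used; only Kira can be 9, hence Kira = 9.
Among the 6 still-open variables, 11 fits only Carol (and all 6 values in {5, 6, 7, 8, 10, 11} must be used), so Carol = 11.
The 5 still-open variables together cover exactly {5, 6, 7, 8, 10} — 5 values for 5 variables — and 5 appears only in Dave's list, so Dave = 5.
Nate and Bob between them cover only {7, 10} — a naked pair. Remove those values from Grace, Omar.
No further eliminations apply; Bob can still be any of 7, 10.

7, 10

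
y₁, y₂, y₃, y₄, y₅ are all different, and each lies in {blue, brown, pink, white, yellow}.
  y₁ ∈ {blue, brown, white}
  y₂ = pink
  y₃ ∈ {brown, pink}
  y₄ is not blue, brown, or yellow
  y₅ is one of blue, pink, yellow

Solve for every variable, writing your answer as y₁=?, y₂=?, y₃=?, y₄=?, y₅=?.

y₁=blue, y₂=pink, y₃=brown, y₄=white, y₅=yellow

y₂ must be pink (only option left). Strike pink from y₃, y₄, y₅.
That leaves y₃ = brown. Remove brown from y₁.
y₄ has just one choice, so y₄ = white. Remove white from y₁.
That leaves y₁ = blue. Eliminate blue elsewhere: y₅.
y₅ has just one choice, so y₅ = yellow.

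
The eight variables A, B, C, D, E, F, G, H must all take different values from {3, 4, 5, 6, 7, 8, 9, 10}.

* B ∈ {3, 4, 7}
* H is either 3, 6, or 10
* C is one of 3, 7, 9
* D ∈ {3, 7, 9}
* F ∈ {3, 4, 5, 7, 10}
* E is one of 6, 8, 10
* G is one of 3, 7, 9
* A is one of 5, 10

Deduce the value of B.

4

Among the 8 variables, 8 fits only E (and all 8 values in {3, 4, 5, 6, 7, 8, 9, 10} must be used), so E = 8.
The 7 still-open variables together cover exactly {3, 4, 5, 6, 7, 9, 10} — 7 values for 7 variables — and 6 appears only in H's list, so H = 6.
C, D, G share exactly the 3 values {3, 7, 9}; by pigeonhole those values go to them, so strike 3, 7, 9 from B, F.
So B = 4.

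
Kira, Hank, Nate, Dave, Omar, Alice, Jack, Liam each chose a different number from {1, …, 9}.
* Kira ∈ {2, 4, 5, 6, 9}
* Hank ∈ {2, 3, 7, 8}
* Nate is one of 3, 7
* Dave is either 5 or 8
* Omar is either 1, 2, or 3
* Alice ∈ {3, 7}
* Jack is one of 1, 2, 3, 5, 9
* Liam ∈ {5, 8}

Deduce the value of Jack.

Nate and Alice share exactly the 2 values {3, 7}; by pigeonhole those values go to them, so strike 3, 7 from Hank, Omar, Jack.
Dave and Liam between them cover only {5, 8} — a naked pair. Remove those values from Kira, Hank, Jack.
That leaves Hank = 2. So Kira, Omar, Jack can't be 2.
That leaves Omar = 1. Remove 1 from Jack.
So Jack = 9.

9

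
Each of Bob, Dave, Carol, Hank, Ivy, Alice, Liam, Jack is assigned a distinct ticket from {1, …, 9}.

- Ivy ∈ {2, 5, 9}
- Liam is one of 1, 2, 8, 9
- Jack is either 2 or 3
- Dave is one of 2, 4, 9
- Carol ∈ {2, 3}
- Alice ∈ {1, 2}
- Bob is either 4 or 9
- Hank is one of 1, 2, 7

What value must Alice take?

1

The 8 variables draw from only 8 values {1, 2, 3, 4, 5, 7, 8, 9}, so each is used; only Ivy can be 5, hence Ivy = 5.
Among the 7 still-open variables, 7 fits only Hank (and all 7 values in {1, 2, 3, 4, 7, 8, 9} must be used), so Hank = 7.
The 6 still-open variables draw from only 6 values {1, 2, 3, 4, 8, 9}, so each is used; only Liam can be 8, hence Liam = 8.
The 5 still-open variables together cover exactly {1, 2, 3, 4, 9} — 5 values for 5 variables — and 1 appears only in Alice's list, so Alice = 1.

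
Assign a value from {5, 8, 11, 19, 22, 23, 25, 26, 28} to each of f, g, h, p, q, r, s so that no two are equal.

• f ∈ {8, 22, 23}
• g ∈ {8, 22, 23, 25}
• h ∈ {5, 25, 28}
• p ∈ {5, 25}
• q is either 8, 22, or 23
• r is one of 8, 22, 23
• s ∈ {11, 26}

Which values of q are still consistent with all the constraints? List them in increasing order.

The 3 variables f, q, r are confined to {8, 22, 23}, which locks those values in; drop them from g.
g has just one choice, so g = 25. Strike 25 from h, p.
p has just one choice, so p = 5. Strike 5 from h.
h must be 28 (only option left).
No further eliminations apply; q can still be any of 8, 22, 23.

8, 22, 23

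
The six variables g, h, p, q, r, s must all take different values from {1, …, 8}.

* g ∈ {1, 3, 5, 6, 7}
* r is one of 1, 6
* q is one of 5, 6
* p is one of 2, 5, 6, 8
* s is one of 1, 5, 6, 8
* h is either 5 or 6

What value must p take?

h and q share exactly the 2 values {5, 6}; by pigeonhole those values go to them, so strike 5, 6 from g, p, r, s.
r has just one choice, so r = 1. Remove 1 from g, s.
s has just one choice, so s = 8. Strike 8 from p.
So p = 2.

2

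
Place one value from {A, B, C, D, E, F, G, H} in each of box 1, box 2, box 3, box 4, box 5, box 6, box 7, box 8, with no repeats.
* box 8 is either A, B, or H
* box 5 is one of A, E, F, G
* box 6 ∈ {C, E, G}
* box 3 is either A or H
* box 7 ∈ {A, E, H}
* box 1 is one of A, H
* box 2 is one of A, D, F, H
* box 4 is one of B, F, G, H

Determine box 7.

The 8 variables draw from only 8 values {A, B, C, D, E, F, G, H}, so each is used; only box 6 can be C, hence box 6 = C.
Among the 7 still-open variables, D fits only box 2 (and all 7 values in {A, B, D, E, F, G, H} must be used), so box 2 = D.
box 1 and box 3 between them cover only {A, H} — a naked pair. Remove those values from box 4, box 5, box 7, box 8.
So box 7 = E.

E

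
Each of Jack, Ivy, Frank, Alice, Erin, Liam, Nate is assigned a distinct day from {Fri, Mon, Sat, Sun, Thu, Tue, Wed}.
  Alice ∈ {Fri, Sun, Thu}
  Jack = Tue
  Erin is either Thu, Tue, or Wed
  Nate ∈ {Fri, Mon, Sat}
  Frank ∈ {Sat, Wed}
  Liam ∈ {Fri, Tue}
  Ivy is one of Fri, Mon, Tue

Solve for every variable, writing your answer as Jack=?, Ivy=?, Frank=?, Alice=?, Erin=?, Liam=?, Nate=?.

Jack has just one choice, so Jack = Tue. Strike Tue from Ivy, Erin, Liam.
Liam must be Fri (only option left). Remove Fri from Ivy, Alice, Nate.
That leaves Ivy = Mon. Strike Mon from Nate.
Nate has just one choice, so Nate = Sat. Strike Sat from Frank.
Frank must be Wed (only option left). Strike Wed from Erin.
Erin must be Thu (only option left). Strike Thu from Alice.
Alice has just one choice, so Alice = Sun.

Jack=Tue, Ivy=Mon, Frank=Wed, Alice=Sun, Erin=Thu, Liam=Fri, Nate=Sat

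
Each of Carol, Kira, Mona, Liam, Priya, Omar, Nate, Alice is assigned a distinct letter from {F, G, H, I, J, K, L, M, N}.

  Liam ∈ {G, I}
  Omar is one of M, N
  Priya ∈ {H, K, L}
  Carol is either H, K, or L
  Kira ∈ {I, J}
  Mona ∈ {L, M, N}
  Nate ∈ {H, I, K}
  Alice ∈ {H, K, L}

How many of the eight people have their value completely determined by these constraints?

Among the 8 variables, G fits only Liam (and all 8 values in {G, H, I, J, K, L, M, N} must be used), so Liam = G.
The 7 still-open variables together cover exactly {H, I, J, K, L, M, N} — 7 values for 7 variables — and J appears only in Kira's list, so Kira = J.
The 6 still-open variables together cover exactly {H, I, K, L, M, N} — 6 values for 6 variables — and I appears only in Nate's list, so Nate = I.
Carol, Priya, Alice between them cover only {H, K, L} — a naked triple. Remove those values from Mona.
Determined: Kira=J, Liam=G, Nate=I. The other people each still have more than one consistent value. That makes 3.

3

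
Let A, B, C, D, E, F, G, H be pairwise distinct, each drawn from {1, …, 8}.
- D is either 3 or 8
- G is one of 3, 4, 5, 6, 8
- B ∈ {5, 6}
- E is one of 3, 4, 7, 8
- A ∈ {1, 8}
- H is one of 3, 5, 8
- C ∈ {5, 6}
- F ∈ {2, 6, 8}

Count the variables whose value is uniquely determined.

The 8 variables together cover exactly {1, 2, 3, 4, 5, 6, 7, 8} — 8 values for 8 variables — and 1 appears only in A's list, so A = 1.
The 7 still-open variables together cover exactly {2, 3, 4, 5, 6, 7, 8} — 7 values for 7 variables — and 2 appears only in F's list, so F = 2.
Among the 6 still-open variables, 7 fits only E (and all 6 values in {3, 4, 5, 6, 7, 8} must be used), so E = 7.
The 5 still-open variables draw from only 5 values {3, 4, 5, 6, 8}, so each is used; only G can be 4, hence G = 4.
B and C share exactly the 2 values {5, 6}; by pigeonhole those values go to them, so strike 5, 6 from H.
Determined: A=1, E=7, F=2, G=4. The other variables each still have more than one consistent value. That makes 4.

4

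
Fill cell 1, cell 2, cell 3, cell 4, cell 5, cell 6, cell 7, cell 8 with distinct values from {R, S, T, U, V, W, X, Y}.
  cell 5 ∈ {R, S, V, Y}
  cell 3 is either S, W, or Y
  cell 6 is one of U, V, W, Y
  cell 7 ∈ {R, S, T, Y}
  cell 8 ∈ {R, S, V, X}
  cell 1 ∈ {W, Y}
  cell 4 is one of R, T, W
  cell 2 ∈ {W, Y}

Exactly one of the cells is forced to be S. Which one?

cell 3

The 8 variables draw from only 8 values {R, S, T, U, V, W, X, Y}, so each is used; only cell 6 can be U, hence cell 6 = U.
The 7 still-open variables draw from only 7 values {R, S, T, V, W, X, Y}, so each is used; only cell 8 can be X, hence cell 8 = X.
The 6 still-open variables draw from only 6 values {R, S, T, V, W, Y}, so each is used; only cell 5 can be V, hence cell 5 = V.
The 2 variables cell 1 and cell 2 are confined to {W, Y}, which locks those values in; drop them from cell 3, cell 4, cell 7.
So S goes to cell 3.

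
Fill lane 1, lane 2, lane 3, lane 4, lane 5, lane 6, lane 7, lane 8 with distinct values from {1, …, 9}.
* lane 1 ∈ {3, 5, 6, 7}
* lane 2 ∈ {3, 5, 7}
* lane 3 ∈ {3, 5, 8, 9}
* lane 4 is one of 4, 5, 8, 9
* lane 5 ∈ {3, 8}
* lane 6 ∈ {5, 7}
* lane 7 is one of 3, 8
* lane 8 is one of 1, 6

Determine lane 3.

9

The 8 variables draw from only 8 values {1, 3, 4, 5, 6, 7, 8, 9}, so each is used; only lane 8 can be 1, hence lane 8 = 1.
Among the 7 still-open variables, 4 fits only lane 4 (and all 7 values in {3, 4, 5, 6, 7, 8, 9} must be used), so lane 4 = 4.
Among the 6 still-open variables, 6 fits only lane 1 (and all 6 values in {3, 5, 6, 7, 8, 9} must be used), so lane 1 = 6.
The 5 still-open variables together cover exactly {3, 5, 7, 8, 9} — 5 values for 5 variables — and 9 appears only in lane 3's list, so lane 3 = 9.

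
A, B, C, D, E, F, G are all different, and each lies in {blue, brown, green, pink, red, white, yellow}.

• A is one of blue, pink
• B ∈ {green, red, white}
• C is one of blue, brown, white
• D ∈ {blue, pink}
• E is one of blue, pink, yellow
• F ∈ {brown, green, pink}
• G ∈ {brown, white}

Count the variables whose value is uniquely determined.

3

The 7 variables draw from only 7 values {blue, brown, green, pink, red, white, yellow}, so each is used; only B can be red, hence B = red.
The 6 still-open variables together cover exactly {blue, brown, green, pink, white, yellow} — 6 values for 6 variables — and green appears only in F's list, so F = green.
The 5 still-open variables draw from only 5 values {blue, brown, pink, white, yellow}, so each is used; only E can be yellow, hence E = yellow.
A and D share exactly the 2 values {blue, pink}; by pigeonhole those values go to them, so strike blue, pink from C.
Determined: B=red, E=yellow, F=green. The other variables each still have more than one consistent value. That makes 3.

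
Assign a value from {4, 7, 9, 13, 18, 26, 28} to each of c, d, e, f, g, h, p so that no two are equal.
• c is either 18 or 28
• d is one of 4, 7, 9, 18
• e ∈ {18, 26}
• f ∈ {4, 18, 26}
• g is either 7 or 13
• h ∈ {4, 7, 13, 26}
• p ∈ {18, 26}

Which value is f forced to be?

4

The 7 variables draw from only 7 values {4, 7, 9, 13, 18, 26, 28}, so each is used; only d can be 9, hence d = 9.
The 6 still-open variables together cover exactly {4, 7, 13, 18, 26, 28} — 6 values for 6 variables — and 28 appears only in c's list, so c = 28.
The 2 variables e and p are confined to {18, 26}, which locks those values in; drop them from f, h.
So f = 4.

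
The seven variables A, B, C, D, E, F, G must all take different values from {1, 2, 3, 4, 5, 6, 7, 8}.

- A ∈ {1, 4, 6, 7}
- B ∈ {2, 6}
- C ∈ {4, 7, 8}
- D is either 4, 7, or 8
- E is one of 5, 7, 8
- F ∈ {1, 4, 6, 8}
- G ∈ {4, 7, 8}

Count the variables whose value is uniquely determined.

2

The 7 variables together cover exactly {1, 2, 4, 5, 6, 7, 8} — 7 values for 7 variables — and 2 appears only in B's list, so B = 2.
The 6 still-open variables draw from only 6 values {1, 4, 5, 6, 7, 8}, so each is used; only E can be 5, hence E = 5.
The 3 variables C, D, G are confined to {4, 7, 8}, which locks those values in; drop them from A, F.
Determined: B=2, E=5. The other variables each still have more than one consistent value. That makes 2.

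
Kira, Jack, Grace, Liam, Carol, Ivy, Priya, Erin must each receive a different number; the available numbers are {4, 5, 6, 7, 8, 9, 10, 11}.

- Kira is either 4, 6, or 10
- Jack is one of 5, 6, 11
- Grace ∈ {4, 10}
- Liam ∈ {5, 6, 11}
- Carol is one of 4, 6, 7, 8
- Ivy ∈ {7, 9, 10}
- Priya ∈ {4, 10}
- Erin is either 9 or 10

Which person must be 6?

The 8 variables together cover exactly {4, 5, 6, 7, 8, 9, 10, 11} — 8 values for 8 variables — and 8 appears only in Carol's list, so Carol = 8.
Among the 7 still-open variables, 7 fits only Ivy (and all 7 values in {4, 5, 6, 7, 9, 10, 11} must be used), so Ivy = 7.
Among the 6 still-open variables, 9 fits only Erin (and all 6 values in {4, 5, 6, 9, 10, 11} must be used), so Erin = 9.
Grace and Priya between them cover only {4, 10} — a naked pair. Remove those values from Kira.
So 6 goes to Kira.

Kira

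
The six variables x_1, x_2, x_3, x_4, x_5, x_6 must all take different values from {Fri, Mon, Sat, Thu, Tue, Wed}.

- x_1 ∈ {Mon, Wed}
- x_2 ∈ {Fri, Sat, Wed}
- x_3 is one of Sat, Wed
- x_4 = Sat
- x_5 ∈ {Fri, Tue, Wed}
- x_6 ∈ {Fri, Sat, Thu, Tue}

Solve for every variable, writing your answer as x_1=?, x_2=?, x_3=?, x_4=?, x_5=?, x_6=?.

x_4's domain is down to {Sat}, so x_4 = Sat. Eliminate Sat elsewhere: x_2, x_3, x_6.
That leaves x_3 = Wed. Remove Wed from x_1, x_2, x_5.
x_1 must be Mon (only option left).
x_2 must be Fri (only option left). Strike Fri from x_5, x_6.
x_5 must be Tue (only option left). Strike Tue from x_6.
x_6's domain is down to {Thu}, so x_6 = Thu.

x_1=Mon, x_2=Fri, x_3=Wed, x_4=Sat, x_5=Tue, x_6=Thu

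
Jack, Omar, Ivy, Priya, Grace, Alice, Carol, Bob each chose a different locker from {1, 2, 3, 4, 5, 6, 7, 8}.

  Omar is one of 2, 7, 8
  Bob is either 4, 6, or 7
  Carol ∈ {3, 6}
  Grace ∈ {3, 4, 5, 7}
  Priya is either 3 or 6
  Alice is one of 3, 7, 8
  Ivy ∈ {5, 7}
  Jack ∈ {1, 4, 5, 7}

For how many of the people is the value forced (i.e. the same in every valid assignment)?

3

Among the 8 variables, 1 fits only Jack (and all 8 values in {1, 2, 3, 4, 5, 6, 7, 8} must be used), so Jack = 1.
The 7 still-open variables together cover exactly {2, 3, 4, 5, 6, 7, 8} — 7 values for 7 variables — and 2 appears only in Omar's list, so Omar = 2.
The 6 still-open variables together cover exactly {3, 4, 5, 6, 7, 8} — 6 values for 6 variables — and 8 appears only in Alice's list, so Alice = 8.
Priya and Carol between them cover only {3, 6} — a naked pair. Remove those values from Grace, Bob.
Determined: Jack=1, Omar=2, Alice=8. The other people each still have more than one consistent value. That makes 3.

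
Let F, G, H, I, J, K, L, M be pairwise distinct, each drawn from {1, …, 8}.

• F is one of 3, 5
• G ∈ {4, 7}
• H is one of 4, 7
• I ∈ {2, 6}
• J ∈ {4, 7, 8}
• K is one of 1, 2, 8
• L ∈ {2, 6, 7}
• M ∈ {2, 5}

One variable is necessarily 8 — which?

J

The 8 variables together cover exactly {1, 2, 3, 4, 5, 6, 7, 8} — 8 values for 8 variables — and 1 appears only in K's list, so K = 1.
The 7 still-open variables draw from only 7 values {2, 3, 4, 5, 6, 7, 8}, so each is used; only F can be 3, hence F = 3.
The 6 still-open variables draw from only 6 values {2, 4, 5, 6, 7, 8}, so each is used; only M can be 5, hence M = 5.
The 5 still-open variables together cover exactly {2, 4, 6, 7, 8} — 5 values for 5 variables — and 8 appears only in J's list, so J = 8.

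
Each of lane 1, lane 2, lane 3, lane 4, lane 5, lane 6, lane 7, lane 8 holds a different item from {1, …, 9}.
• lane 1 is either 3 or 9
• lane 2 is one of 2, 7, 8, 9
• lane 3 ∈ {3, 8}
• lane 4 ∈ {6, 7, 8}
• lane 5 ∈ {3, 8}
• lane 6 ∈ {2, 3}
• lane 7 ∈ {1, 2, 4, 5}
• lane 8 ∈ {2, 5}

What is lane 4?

6

lane 3 and lane 5 between them cover only {3, 8} — a naked pair. Remove those values from lane 1, lane 2, lane 4, lane 6.
lane 1's domain is down to {9}, so lane 1 = 9. Eliminate 9 elsewhere: lane 2.
lane 6 must be 2 (only option left). Remove 2 from lane 2, lane 7, lane 8.
lane 8's domain is down to {5}, so lane 8 = 5. Strike 5 from lane 7.
lane 2's domain is down to {7}, so lane 2 = 7. Strike 7 from lane 4.
So lane 4 = 6.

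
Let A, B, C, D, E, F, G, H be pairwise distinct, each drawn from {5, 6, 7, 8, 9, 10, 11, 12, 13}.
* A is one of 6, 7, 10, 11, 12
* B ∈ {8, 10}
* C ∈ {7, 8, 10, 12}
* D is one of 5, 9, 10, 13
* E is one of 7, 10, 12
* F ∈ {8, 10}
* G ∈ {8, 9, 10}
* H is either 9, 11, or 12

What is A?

B and F share exactly the 2 values {8, 10}; by pigeonhole those values go to them, so strike 8, 10 from A, C, D, E, G.
G has just one choice, so G = 9. Eliminate 9 elsewhere: D, H.
The 2 variables C and E are confined to {7, 12}, which locks those values in; drop them from A, H.
H's domain is down to {11}, so H = 11. Strike 11 from A.
So A = 6.

6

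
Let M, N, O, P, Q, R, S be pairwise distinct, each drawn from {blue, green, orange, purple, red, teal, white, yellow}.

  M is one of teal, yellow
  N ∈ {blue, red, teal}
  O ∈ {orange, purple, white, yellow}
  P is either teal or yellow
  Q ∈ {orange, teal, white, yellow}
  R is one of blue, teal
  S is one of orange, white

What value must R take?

blue

The 7 variables draw from only 7 values {blue, orange, purple, red, teal, white, yellow}, so each is used; only O can be purple, hence O = purple.
The 6 still-open variables together cover exactly {blue, orange, red, teal, white, yellow} — 6 values for 6 variables — and red appears only in N's list, so N = red.
The 5 still-open variables together cover exactly {blue, orange, teal, white, yellow} — 5 values for 5 variables — and blue appears only in R's list, so R = blue.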